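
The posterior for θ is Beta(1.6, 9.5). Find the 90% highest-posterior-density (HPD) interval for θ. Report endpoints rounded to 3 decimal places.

The posterior is unimodal and skewed, so the HPD interval has equal density at both endpoints and is the shortest 90% interval.
Solving f(0.002) = f(0.287) with F(0.287) − F(0.002) = 0.90 gives [0.002, 0.287].
For comparison, the equal-tailed interval is [0.021, 0.341]; the HPD is narrower and shifted toward the mode.

[0.002, 0.287]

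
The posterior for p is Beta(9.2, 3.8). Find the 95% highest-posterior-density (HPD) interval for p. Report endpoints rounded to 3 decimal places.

[0.470, 0.927]

The posterior is unimodal and skewed, so the HPD interval has equal density at both endpoints and is the shortest 95% interval.
Solving f(0.470) = f(0.927) with F(0.927) − F(0.470) = 0.95 gives [0.470, 0.927].
For comparison, the equal-tailed interval is [0.445, 0.910]; the HPD is narrower and shifted toward the mode.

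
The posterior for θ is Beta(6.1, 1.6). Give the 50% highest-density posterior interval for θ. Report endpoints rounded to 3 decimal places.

The posterior is unimodal and skewed, so the HPD interval has equal density at both endpoints and is the shortest 50% interval.
Solving f(0.792) = f(0.959) with F(0.959) − F(0.792) = 0.50 gives [0.792, 0.959].
For comparison, the equal-tailed interval is [0.710, 0.900]; the HPD is narrower and shifted toward the mode.

[0.792, 0.959]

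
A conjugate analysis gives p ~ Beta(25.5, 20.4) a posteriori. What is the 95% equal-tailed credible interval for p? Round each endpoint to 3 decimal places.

[0.412, 0.695]

Posterior: Beta(25.5, 20.4).
Equal-tailed 95% interval: the 0.025 and 0.975 quantiles of Beta(25.5, 20.4).
Posterior mean ≈ 0.556, SD ≈ 0.073; a Normal approximation gives roughly [0.413, 0.698].
Exact: F⁻¹(0.025) = 0.412; F⁻¹(0.975) = 0.695.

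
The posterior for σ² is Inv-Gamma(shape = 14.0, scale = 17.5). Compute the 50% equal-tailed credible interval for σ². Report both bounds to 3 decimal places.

[1.073, 1.545]

Inverse-Gamma(14.0, 17.5) quantiles: F⁻¹(0.25) and F⁻¹(0.75).
Equivalently, 1/σ² ~ Gamma(14.0, rate = 17.5); invert its 0.75 and 0.25 quantiles.
Posterior mean ≈ 1.346, SD ≈ 0.389; a Normal approximation gives roughly [1.084, 1.608].
Exact: lower = 1.073; upper = 1.545.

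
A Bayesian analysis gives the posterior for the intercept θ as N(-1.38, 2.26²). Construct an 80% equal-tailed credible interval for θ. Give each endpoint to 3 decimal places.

[-4.276, 1.516]

The posterior is symmetric, so the 80% equal-tailed interval is θ = -1.38 ± z·2.26 with z = 1.282.
Half-width: 1.282 × 2.26 = 2.896.
-1.38 − 2.896 = -4.276; -1.38 + 2.896 = 1.516.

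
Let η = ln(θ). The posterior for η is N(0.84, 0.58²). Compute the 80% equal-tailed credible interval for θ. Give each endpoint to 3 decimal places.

On the log scale the 80% interval is 0.84 ± 1.282 × 0.58 = [0.0967, 1.5833].
Exponentiate: [e^0.0967, e^1.5833] = [1.102, 4.871].

[1.102, 4.871]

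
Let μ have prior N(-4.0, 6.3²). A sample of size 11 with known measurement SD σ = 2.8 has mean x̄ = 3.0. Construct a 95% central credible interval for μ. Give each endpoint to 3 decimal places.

Posterior precision = 1/6.3² + 11/2.8² = 0.0252 + 1.4031 = 1.4283, so posterior SD = 0.8368.
Posterior mean = (-4.0/6.3² + 11·3.0/2.8²) / 1.4283 = 2.8765.
Interval: 2.8765 ± 1.960 × 0.8368 → [1.237, 4.517].

[1.237, 4.517]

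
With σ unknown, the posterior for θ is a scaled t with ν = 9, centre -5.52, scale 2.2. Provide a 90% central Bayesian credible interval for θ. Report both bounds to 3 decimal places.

The t_9 distribution is symmetric; the 90% interval is -5.52 ± t·2.2 with t_{0.95,9} = 1.833.
Half-width: 1.833 × 2.2 = 4.033.
-5.52 − 4.033 = -9.553; -5.52 + 4.033 = -1.487.

[-9.553, -1.487]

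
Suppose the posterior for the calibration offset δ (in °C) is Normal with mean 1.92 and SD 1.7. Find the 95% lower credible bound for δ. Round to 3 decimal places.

-0.876

Need L with P(δ ≥ L) = 0.95: L = 1.92 − z_{0.05}·1.7.
z = 1.645; L = 1.92 − 1.645 × 1.7 = -0.876.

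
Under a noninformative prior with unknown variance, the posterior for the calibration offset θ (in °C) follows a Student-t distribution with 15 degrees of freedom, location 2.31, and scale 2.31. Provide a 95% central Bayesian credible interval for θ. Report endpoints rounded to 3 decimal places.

The t_15 distribution is symmetric; the 95% interval is 2.31 ± t·2.31 with t_{0.975,15} = 2.131.
Half-width: 2.131 × 2.31 = 4.924.
2.31 − 4.924 = -2.614; 2.31 + 4.924 = 7.234.

[-2.614, 7.234]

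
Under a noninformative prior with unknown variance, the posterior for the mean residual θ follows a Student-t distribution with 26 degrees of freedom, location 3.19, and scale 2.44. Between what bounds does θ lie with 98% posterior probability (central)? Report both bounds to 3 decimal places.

[-2.858, 9.238]

The t_26 distribution is symmetric; the 98% interval is 3.19 ± t·2.44 with t_{0.99,26} = 2.479.
Half-width: 2.479 × 2.44 = 6.048.
3.19 − 6.048 = -2.858; 3.19 + 6.048 = 9.238.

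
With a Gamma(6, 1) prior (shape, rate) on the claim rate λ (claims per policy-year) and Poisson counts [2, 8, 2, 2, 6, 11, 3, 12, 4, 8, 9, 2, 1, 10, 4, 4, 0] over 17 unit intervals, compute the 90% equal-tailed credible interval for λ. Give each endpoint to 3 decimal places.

[4.369, 6.139]

Posterior: Gamma(6+88, 1+17) = Gamma(94, 18) (shape, rate).
Equal-tailed 90% interval: Gamma(94, 18) quantiles at 0.05 and 0.95.
Posterior mean ≈ 5.222, SD ≈ 0.539; a Normal approximation gives roughly [4.336, 6.108].
Exact: lower = 4.369; upper = 6.139.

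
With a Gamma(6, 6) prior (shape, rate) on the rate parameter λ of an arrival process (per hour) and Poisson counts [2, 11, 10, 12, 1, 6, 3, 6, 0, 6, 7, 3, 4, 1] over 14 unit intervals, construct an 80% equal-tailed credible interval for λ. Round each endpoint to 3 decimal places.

Posterior: Gamma(6+72, 6+14) = Gamma(78, 20) (shape, rate).
Equal-tailed 80% interval: Gamma(78, 20) quantiles at 0.1 and 0.9.
Posterior mean ≈ 3.900, SD ≈ 0.442; a Normal approximation gives roughly [3.334, 4.466].
Exact: lower = 3.346; upper = 4.476.

[3.346, 4.476]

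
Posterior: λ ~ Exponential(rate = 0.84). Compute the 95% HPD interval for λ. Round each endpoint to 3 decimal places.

[0.000, 3.566]

The exponential density is strictly decreasing on [0, ∞), so the HPD interval is anchored at 0: [0, q] with P(λ ≤ q) = 0.95.
q = −ln(1 − 0.95) / 0.84 = 2.9957 / 0.84 = 3.566.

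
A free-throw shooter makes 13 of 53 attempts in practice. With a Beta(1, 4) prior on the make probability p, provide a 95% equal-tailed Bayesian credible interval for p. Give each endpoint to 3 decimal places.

Posterior: Beta(1+13, 4+40) = Beta(14, 44).
Equal-tailed 95% interval: the 0.025 and 0.975 quantiles of Beta(14, 44).
Posterior mean ≈ 0.241, SD ≈ 0.056; a Normal approximation gives roughly [0.132, 0.351].
Exact: F⁻¹(0.025) = 0.141; F⁻¹(0.975) = 0.358.

[0.141, 0.358]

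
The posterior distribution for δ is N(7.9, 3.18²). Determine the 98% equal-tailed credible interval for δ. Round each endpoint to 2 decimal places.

The posterior is symmetric, so the 98% equal-tailed interval is δ = 7.9 ± z·3.18 with z = 2.326.
Half-width: 2.326 × 3.18 = 7.40.
7.9 − 7.40 = 0.50; 7.9 + 7.40 = 15.30.

[0.50, 15.30]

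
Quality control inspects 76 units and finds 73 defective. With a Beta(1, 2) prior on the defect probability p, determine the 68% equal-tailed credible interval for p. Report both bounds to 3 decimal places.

[0.910, 0.963]

Posterior: Beta(1+73, 2+3) = Beta(74, 5).
Equal-tailed 68% interval: the 0.16 and 0.84 quantiles of Beta(74, 5).
Posterior mean ≈ 0.937, SD ≈ 0.027; a Normal approximation gives roughly [0.910, 0.964].
Exact: F⁻¹(0.16) = 0.910; F⁻¹(0.84) = 0.963.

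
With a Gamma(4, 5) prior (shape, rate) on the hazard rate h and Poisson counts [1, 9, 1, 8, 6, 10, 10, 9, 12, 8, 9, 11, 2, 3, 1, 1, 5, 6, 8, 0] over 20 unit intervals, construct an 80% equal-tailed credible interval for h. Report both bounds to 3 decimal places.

[4.398, 5.539]

Posterior: Gamma(4+120, 5+20) = Gamma(124, 25) (shape, rate).
Equal-tailed 80% interval: Gamma(124, 25) quantiles at 0.1 and 0.9.
Posterior mean ≈ 4.960, SD ≈ 0.445; a Normal approximation gives roughly [4.389, 5.531].
Exact: lower = 4.398; upper = 5.539.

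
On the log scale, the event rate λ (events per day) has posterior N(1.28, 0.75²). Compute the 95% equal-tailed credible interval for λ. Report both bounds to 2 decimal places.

[0.83, 15.64]

On the log scale the 95% interval is 1.28 ± 1.960 × 0.75 = [-0.1900, 2.7500].
Exponentiate: [e^-0.1900, e^2.7500] = [0.83, 15.64].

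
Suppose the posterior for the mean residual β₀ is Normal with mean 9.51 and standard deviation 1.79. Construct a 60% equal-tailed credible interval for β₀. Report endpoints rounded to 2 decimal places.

[8.00, 11.02]

The posterior is symmetric, so the 60% equal-tailed interval is β₀ = 9.51 ± z·1.79 with z = 0.842.
Half-width: 0.842 × 1.79 = 1.51.
9.51 − 1.51 = 8.00; 9.51 + 1.51 = 11.02.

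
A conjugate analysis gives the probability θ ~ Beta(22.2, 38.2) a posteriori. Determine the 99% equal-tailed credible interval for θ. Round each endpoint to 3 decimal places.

Posterior: Beta(22.2, 38.2).
Equal-tailed 99% interval: the 0.005 and 0.995 quantiles of Beta(22.2, 38.2).
Posterior mean ≈ 0.368, SD ≈ 0.062; a Normal approximation gives roughly [0.209, 0.526].
Exact: F⁻¹(0.005) = 0.220; F⁻¹(0.995) = 0.532.

[0.220, 0.532]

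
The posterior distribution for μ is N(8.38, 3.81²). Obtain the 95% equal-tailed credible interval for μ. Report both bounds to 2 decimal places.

The posterior is symmetric, so the 95% equal-tailed interval is μ = 8.38 ± z·3.81 with z = 1.960.
Half-width: 1.960 × 3.81 = 7.47.
8.38 − 7.47 = 0.91; 8.38 + 7.47 = 15.85.

[0.91, 15.85]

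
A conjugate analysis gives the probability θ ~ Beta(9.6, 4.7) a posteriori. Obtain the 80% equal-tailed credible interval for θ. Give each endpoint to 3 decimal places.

[0.509, 0.822]

Posterior: Beta(9.6, 4.7).
Equal-tailed 80% interval: the 0.1 and 0.9 quantiles of Beta(9.6, 4.7).
Posterior mean ≈ 0.671, SD ≈ 0.120; a Normal approximation gives roughly [0.517, 0.825].
Exact: F⁻¹(0.1) = 0.509; F⁻¹(0.9) = 0.822.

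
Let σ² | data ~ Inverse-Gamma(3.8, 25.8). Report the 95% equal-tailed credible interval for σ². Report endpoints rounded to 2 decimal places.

Inverse-Gamma(3.8, 25.8) quantiles: F⁻¹(0.025) and F⁻¹(0.975).
Equivalently, 1/σ² ~ Gamma(3.8, rate = 25.8); invert its 0.975 and 0.025 quantiles.
Posterior mean ≈ 9.21, SD ≈ 6.87; a Normal approximation gives roughly [-4.25, 22.68].
Exact: lower = 3.05; upper = 26.06.

[3.05, 26.06]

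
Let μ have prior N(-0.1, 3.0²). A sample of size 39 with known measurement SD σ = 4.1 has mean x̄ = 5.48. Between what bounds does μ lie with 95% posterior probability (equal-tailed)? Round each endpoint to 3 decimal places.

Posterior precision = 1/3.0² + 39/4.1² = 0.1111 + 2.3200 = 2.4312, so posterior SD = 0.6413.
Posterior mean = (-0.1/3.0² + 39·5.48/4.1²) / 2.4312 = 5.2250.
Interval: 5.2250 ± 1.960 × 0.6413 → [3.968, 6.482].

[3.968, 6.482]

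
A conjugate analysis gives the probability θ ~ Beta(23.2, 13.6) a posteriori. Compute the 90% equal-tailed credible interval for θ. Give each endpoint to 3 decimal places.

[0.497, 0.756]

Posterior: Beta(23.2, 13.6).
Equal-tailed 90% interval: the 0.05 and 0.95 quantiles of Beta(23.2, 13.6).
Posterior mean ≈ 0.630, SD ≈ 0.079; a Normal approximation gives roughly [0.501, 0.760].
Exact: F⁻¹(0.05) = 0.497; F⁻¹(0.95) = 0.756.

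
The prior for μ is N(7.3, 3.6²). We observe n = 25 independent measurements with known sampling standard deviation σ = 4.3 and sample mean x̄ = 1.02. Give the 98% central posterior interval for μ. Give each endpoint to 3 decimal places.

[-0.587, 3.305]

Posterior precision = 1/3.6² + 25/4.3² = 0.0772 + 1.3521 = 1.4292, so posterior SD = 0.8365.
Posterior mean = (7.3/3.6² + 25·1.02/4.3²) / 1.4292 = 1.3590.
Interval: 1.3590 ± 2.326 × 0.8365 → [-0.587, 3.305].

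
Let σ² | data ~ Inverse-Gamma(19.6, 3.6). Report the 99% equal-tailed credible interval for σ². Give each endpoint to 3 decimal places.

[0.110, 0.358]

Inverse-Gamma(19.6, 3.6) quantiles: F⁻¹(0.005) and F⁻¹(0.995).
Equivalently, 1/σ² ~ Gamma(19.6, rate = 3.6); invert its 0.995 and 0.005 quantiles.
Posterior mean ≈ 0.194, SD ≈ 0.046; a Normal approximation gives roughly [0.075, 0.312].
Exact: lower = 0.110; upper = 0.358.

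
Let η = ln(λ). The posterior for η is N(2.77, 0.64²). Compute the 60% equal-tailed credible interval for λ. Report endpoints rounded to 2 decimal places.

On the log scale the 60% interval is 2.77 ± 0.842 × 0.64 = [2.2314, 3.3086].
Exponentiate: [e^2.2314, e^3.3086] = [9.31, 27.35].

[9.31, 27.35]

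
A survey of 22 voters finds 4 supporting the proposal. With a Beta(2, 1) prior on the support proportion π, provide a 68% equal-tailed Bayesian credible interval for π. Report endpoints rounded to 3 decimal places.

[0.156, 0.324]

Posterior: Beta(2+4, 1+18) = Beta(6, 19).
Equal-tailed 68% interval: the 0.16 and 0.84 quantiles of Beta(6, 19).
Posterior mean ≈ 0.240, SD ≈ 0.084; a Normal approximation gives roughly [0.157, 0.323].
Exact: F⁻¹(0.16) = 0.156; F⁻¹(0.84) = 0.324.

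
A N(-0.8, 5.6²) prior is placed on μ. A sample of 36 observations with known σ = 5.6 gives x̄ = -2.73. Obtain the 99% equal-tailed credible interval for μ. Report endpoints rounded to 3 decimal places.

Posterior precision = 1/5.6² + 36/5.6² = 0.0319 + 1.1480 = 1.1798, so posterior SD = 0.9206.
Posterior mean = (-0.8/5.6² + 36·-2.73/5.6²) / 1.1798 = -2.6778.
Interval: -2.6778 ± 2.576 × 0.9206 → [-5.049, -0.306].

[-5.049, -0.306]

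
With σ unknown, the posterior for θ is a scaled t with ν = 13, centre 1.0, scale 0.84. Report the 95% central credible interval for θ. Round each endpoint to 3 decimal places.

[-0.815, 2.815]

The t_13 distribution is symmetric; the 95% interval is 1.0 ± t·0.84 with t_{0.975,13} = 2.160.
Half-width: 2.160 × 0.84 = 1.815.
1.0 − 1.815 = -0.815; 1.0 + 1.815 = 2.815.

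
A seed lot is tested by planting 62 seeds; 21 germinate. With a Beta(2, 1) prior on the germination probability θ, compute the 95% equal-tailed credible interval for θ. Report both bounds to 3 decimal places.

Posterior: Beta(2+21, 1+41) = Beta(23, 42).
Equal-tailed 95% interval: the 0.025 and 0.975 quantiles of Beta(23, 42).
Posterior mean ≈ 0.354, SD ≈ 0.059; a Normal approximation gives roughly [0.238, 0.469].
Exact: F⁻¹(0.025) = 0.243; F⁻¹(0.975) = 0.473.

[0.243, 0.473]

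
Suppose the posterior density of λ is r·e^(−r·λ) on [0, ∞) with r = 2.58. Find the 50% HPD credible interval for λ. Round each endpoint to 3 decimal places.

The exponential density is strictly decreasing on [0, ∞), so the HPD interval is anchored at 0: [0, q] with P(λ ≤ q) = 0.50.
q = −ln(1 − 0.50) / 2.58 = 0.6931 / 2.58 = 0.269.

[0.000, 0.269]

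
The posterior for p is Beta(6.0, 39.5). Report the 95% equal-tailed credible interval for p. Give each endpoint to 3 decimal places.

[0.051, 0.243]

Posterior: Beta(6.0, 39.5).
Equal-tailed 95% interval: the 0.025 and 0.975 quantiles of Beta(6.0, 39.5).
Posterior mean ≈ 0.132, SD ≈ 0.050; a Normal approximation gives roughly [0.035, 0.229].
Exact: F⁻¹(0.025) = 0.051; F⁻¹(0.975) = 0.243.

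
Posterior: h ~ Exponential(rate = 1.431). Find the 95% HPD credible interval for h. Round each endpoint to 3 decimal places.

The exponential density is strictly decreasing on [0, ∞), so the HPD interval is anchored at 0: [0, q] with P(h ≤ q) = 0.95.
q = −ln(1 − 0.95) / 1.431 = 2.9957 / 1.431 = 2.093.

[0.000, 2.093]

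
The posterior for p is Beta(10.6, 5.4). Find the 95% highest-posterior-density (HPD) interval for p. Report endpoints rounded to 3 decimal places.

[0.438, 0.876]

The posterior is unimodal and skewed, so the HPD interval has equal density at both endpoints and is the shortest 95% interval.
Solving f(0.438) = f(0.876) with F(0.876) − F(0.438) = 0.95 gives [0.438, 0.876].
For comparison, the equal-tailed interval is [0.422, 0.864]; the HPD is narrower and shifted toward the mode.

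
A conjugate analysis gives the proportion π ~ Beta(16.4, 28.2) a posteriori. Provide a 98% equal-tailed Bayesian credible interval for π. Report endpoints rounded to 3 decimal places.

[0.213, 0.540]

Posterior: Beta(16.4, 28.2).
Equal-tailed 98% interval: the 0.01 and 0.99 quantiles of Beta(16.4, 28.2).
Posterior mean ≈ 0.368, SD ≈ 0.071; a Normal approximation gives roughly [0.202, 0.534].
Exact: F⁻¹(0.01) = 0.213; F⁻¹(0.99) = 0.540.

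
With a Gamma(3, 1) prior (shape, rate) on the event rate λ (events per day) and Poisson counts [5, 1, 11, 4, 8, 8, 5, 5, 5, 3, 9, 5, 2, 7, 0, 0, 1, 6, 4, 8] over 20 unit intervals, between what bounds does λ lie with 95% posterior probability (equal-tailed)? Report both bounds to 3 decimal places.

Posterior: Gamma(3+97, 1+20) = Gamma(100, 21) (shape, rate).
Equal-tailed 95% interval: Gamma(100, 21) quantiles at 0.025 and 0.975.
Posterior mean ≈ 4.762, SD ≈ 0.476; a Normal approximation gives roughly [3.829, 5.695].
Exact: lower = 3.874; upper = 5.739.

[3.874, 5.739]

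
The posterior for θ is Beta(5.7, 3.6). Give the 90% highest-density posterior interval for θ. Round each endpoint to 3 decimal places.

The posterior is unimodal and skewed, so the HPD interval has equal density at both endpoints and is the shortest 90% interval.
Solving f(0.369) = f(0.865) with F(0.865) − F(0.369) = 0.90 gives [0.369, 0.865].
For comparison, the equal-tailed interval is [0.349, 0.848]; the HPD is narrower and shifted toward the mode.

[0.369, 0.865]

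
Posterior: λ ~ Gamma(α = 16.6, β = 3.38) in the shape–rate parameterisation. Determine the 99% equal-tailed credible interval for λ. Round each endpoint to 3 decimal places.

Posterior: Gamma(shape 16.6, rate 3.38).
Equal-tailed 99% interval: Gamma(16.6, 3.38) quantiles at 0.005 and 0.995.
Posterior mean ≈ 4.911, SD ≈ 1.205; a Normal approximation gives roughly [1.806, 8.016].
Exact: lower = 2.360; upper = 8.567.

[2.360, 8.567]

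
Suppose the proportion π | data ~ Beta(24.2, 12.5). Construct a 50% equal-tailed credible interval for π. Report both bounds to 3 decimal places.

[0.608, 0.714]

Posterior: Beta(24.2, 12.5).
Equal-tailed 50% interval: the 0.25 and 0.75 quantiles of Beta(24.2, 12.5).
Posterior mean ≈ 0.659, SD ≈ 0.077; a Normal approximation gives roughly [0.607, 0.711].
Exact: F⁻¹(0.25) = 0.608; F⁻¹(0.75) = 0.714.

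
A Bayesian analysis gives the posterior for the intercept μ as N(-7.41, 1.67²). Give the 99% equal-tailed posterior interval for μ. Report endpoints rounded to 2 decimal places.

[-11.71, -3.11]

The posterior is symmetric, so the 99% equal-tailed interval is μ = -7.41 ± z·1.67 with z = 2.576.
Half-width: 2.576 × 1.67 = 4.30.
-7.41 − 4.30 = -11.71; -7.41 + 4.30 = -3.11.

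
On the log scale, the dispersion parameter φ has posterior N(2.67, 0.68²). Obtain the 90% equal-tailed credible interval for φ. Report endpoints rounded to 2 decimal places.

[4.72, 44.19]

On the log scale the 90% interval is 2.67 ± 1.645 × 0.68 = [1.5515, 3.7885].
Exponentiate: [e^1.5515, e^3.7885] = [4.72, 44.19].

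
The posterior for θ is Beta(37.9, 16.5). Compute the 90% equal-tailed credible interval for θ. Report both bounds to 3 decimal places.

[0.591, 0.794]

Posterior: Beta(37.9, 16.5).
Equal-tailed 90% interval: the 0.05 and 0.95 quantiles of Beta(37.9, 16.5).
Posterior mean ≈ 0.697, SD ≈ 0.062; a Normal approximation gives roughly [0.595, 0.798].
Exact: F⁻¹(0.05) = 0.591; F⁻¹(0.95) = 0.794.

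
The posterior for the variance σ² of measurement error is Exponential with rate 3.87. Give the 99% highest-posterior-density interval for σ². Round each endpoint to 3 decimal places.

The exponential density is strictly decreasing on [0, ∞), so the HPD interval is anchored at 0: [0, q] with P(σ² ≤ q) = 0.99.
q = −ln(1 − 0.99) / 3.87 = 4.6052 / 3.87 = 1.190.

[0.000, 1.190]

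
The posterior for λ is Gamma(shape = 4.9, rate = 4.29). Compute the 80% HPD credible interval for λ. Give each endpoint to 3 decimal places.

The posterior is unimodal and skewed, so the HPD interval has equal density at both endpoints and is the shortest 80% interval.
Solving f(0.432) = f(1.651) with F(1.651) − F(0.432) = 0.80 gives [0.432, 1.651].
For comparison, the equal-tailed interval is [0.551, 1.833]; the HPD is narrower and shifted toward the mode.

[0.432, 1.651]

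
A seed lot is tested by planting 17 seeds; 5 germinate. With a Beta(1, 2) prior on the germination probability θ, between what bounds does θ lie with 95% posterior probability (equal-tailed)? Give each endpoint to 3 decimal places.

[0.126, 0.512]

Posterior: Beta(1+5, 2+12) = Beta(6, 14).
Equal-tailed 95% interval: the 0.025 and 0.975 quantiles of Beta(6, 14).
Posterior mean ≈ 0.300, SD ≈ 0.100; a Normal approximation gives roughly [0.104, 0.496].
Exact: F⁻¹(0.025) = 0.126; F⁻¹(0.975) = 0.512.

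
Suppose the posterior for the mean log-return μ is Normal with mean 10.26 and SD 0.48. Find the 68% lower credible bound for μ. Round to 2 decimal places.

Need L with P(μ ≥ L) = 0.68: L = 10.26 − z_{0.32}·0.48.
z = 0.468; L = 10.26 − 0.468 × 0.48 = 10.04.

10.04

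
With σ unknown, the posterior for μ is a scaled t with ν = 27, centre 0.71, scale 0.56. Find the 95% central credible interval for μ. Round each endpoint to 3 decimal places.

The t_27 distribution is symmetric; the 95% interval is 0.71 ± t·0.56 with t_{0.975,27} = 2.052.
Half-width: 2.052 × 0.56 = 1.149.
0.71 − 1.149 = -0.439; 0.71 + 1.149 = 1.859.

[-0.439, 1.859]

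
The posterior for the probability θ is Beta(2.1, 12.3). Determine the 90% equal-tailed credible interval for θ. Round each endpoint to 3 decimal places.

Posterior: Beta(2.1, 12.3).
Equal-tailed 90% interval: the 0.05 and 0.95 quantiles of Beta(2.1, 12.3).
Posterior mean ≈ 0.146, SD ≈ 0.090; a Normal approximation gives roughly [-0.002, 0.294].
Exact: F⁻¹(0.05) = 0.030; F⁻¹(0.95) = 0.318.

[0.030, 0.318]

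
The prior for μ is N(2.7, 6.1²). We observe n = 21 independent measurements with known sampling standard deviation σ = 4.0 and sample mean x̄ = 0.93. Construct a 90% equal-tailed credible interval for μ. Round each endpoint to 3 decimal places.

[-0.456, 2.387]

Posterior precision = 1/6.1² + 21/4.0² = 0.0269 + 1.3125 = 1.3394, so posterior SD = 0.8641.
Posterior mean = (2.7/6.1² + 21·0.93/4.0²) / 1.3394 = 0.9655.
Interval: 0.9655 ± 1.645 × 0.8641 → [-0.456, 2.387].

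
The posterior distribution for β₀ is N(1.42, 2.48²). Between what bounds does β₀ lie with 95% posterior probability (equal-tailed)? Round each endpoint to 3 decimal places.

The posterior is symmetric, so the 95% equal-tailed interval is β₀ = 1.42 ± z·2.48 with z = 1.960.
Half-width: 1.960 × 2.48 = 4.861.
1.42 − 4.861 = -3.441; 1.42 + 4.861 = 6.281.

[-3.441, 6.281]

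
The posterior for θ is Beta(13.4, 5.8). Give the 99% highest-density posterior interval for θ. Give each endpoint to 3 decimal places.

The posterior is unimodal and skewed, so the HPD interval has equal density at both endpoints and is the shortest 99% interval.
Solving f(0.425) = f(0.922) with F(0.922) − F(0.425) = 0.99 gives [0.425, 0.922].
For comparison, the equal-tailed interval is [0.410, 0.912]; the HPD is narrower and shifted toward the mode.

[0.425, 0.922]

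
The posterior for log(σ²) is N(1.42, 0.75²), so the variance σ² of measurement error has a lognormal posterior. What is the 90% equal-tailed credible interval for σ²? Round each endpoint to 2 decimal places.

On the log scale the 90% interval is 1.42 ± 1.645 × 0.75 = [0.1864, 2.6536].
Exponentiate: [e^0.1864, e^2.6536] = [1.20, 14.21].

[1.20, 14.21]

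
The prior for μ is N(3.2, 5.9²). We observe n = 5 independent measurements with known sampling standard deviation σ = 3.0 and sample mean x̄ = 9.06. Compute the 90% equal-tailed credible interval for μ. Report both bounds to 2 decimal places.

Posterior precision = 1/5.9² + 5/3.0² = 0.0287 + 0.5556 = 0.5843, so posterior SD = 1.3082.
Posterior mean = (3.2/5.9² + 5·9.06/3.0²) / 0.5843 = 8.7719.
Interval: 8.7719 ± 1.645 × 1.3082 → [6.62, 10.92].

[6.62, 10.92]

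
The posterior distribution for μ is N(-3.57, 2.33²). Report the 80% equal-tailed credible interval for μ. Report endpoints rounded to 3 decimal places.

The posterior is symmetric, so the 80% equal-tailed interval is μ = -3.57 ± z·2.33 with z = 1.282.
Half-width: 1.282 × 2.33 = 2.986.
-3.57 − 2.986 = -6.556; -3.57 + 2.986 = -0.584.

[-6.556, -0.584]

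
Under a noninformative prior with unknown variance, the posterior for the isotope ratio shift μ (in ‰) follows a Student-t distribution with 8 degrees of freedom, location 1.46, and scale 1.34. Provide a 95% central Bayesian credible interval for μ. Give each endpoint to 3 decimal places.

[-1.630, 4.550]

The t_8 distribution is symmetric; the 95% interval is 1.46 ± t·1.34 with t_{0.975,8} = 2.306.
Half-width: 2.306 × 1.34 = 3.090.
1.46 − 3.090 = -1.630; 1.46 + 3.090 = 4.550.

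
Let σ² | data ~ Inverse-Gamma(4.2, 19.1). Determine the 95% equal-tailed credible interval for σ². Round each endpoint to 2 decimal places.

[2.11, 16.02]

Inverse-Gamma(4.2, 19.1) quantiles: F⁻¹(0.025) and F⁻¹(0.975).
Equivalently, 1/σ² ~ Gamma(4.2, rate = 19.1); invert its 0.975 and 0.025 quantiles.
Posterior mean ≈ 5.97, SD ≈ 4.02; a Normal approximation gives roughly [-1.92, 13.86].
Exact: lower = 2.11; upper = 16.02.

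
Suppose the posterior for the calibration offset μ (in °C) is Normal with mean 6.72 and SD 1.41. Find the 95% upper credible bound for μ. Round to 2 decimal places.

Need U with P(μ ≤ U) = 0.95: U = 6.72 + z_{0.05}·1.41.
z = 1.645; U = 6.72 + 1.645 × 1.41 = 9.04.

9.04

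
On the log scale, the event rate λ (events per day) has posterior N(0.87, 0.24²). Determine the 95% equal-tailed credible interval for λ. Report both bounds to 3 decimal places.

[1.491, 3.821]

On the log scale the 95% interval is 0.87 ± 1.960 × 0.24 = [0.3996, 1.3404].
Exponentiate: [e^0.3996, e^1.3404] = [1.491, 3.821].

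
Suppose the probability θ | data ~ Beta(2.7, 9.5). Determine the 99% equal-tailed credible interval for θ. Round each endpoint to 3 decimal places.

[0.024, 0.573]

Posterior: Beta(2.7, 9.5).
Equal-tailed 99% interval: the 0.005 and 0.995 quantiles of Beta(2.7, 9.5).
Posterior mean ≈ 0.221, SD ≈ 0.114; a Normal approximation gives roughly [-0.073, 0.516].
Exact: F⁻¹(0.005) = 0.024; F⁻¹(0.995) = 0.573.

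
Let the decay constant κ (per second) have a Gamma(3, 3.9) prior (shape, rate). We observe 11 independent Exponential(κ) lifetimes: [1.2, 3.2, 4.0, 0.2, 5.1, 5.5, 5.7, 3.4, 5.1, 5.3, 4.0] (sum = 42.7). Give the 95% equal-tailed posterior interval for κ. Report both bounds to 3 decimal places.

[0.164, 0.477]

Posterior: Gamma(3+11, 3.9+42.7) = Gamma(14, 46.6) (shape, rate).
Equal-tailed 95% interval: Gamma(14, 46.6) quantiles at 0.025 and 0.975.
Posterior mean ≈ 0.300, SD ≈ 0.080; a Normal approximation gives roughly [0.143, 0.458].
Exact: lower = 0.164; upper = 0.477.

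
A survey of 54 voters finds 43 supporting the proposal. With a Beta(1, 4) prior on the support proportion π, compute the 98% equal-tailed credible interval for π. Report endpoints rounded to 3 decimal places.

[0.604, 0.863]

Posterior: Beta(1+43, 4+11) = Beta(44, 15).
Equal-tailed 98% interval: the 0.01 and 0.99 quantiles of Beta(44, 15).
Posterior mean ≈ 0.746, SD ≈ 0.056; a Normal approximation gives roughly [0.615, 0.877].
Exact: F⁻¹(0.01) = 0.604; F⁻¹(0.99) = 0.863.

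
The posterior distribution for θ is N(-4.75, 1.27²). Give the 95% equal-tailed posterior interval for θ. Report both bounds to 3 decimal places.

[-7.239, -2.261]

The posterior is symmetric, so the 95% equal-tailed interval is θ = -4.75 ± z·1.27 with z = 1.960.
Half-width: 1.960 × 1.27 = 2.489.
-4.75 − 2.489 = -7.239; -4.75 + 2.489 = -2.261.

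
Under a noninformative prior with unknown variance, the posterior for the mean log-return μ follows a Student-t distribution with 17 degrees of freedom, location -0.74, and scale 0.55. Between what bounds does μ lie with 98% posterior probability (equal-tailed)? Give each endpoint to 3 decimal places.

[-2.152, 0.672]

The t_17 distribution is symmetric; the 98% interval is -0.74 ± t·0.55 with t_{0.99,17} = 2.567.
Half-width: 2.567 × 0.55 = 1.412.
-0.74 − 1.412 = -2.152; -0.74 + 1.412 = 0.672.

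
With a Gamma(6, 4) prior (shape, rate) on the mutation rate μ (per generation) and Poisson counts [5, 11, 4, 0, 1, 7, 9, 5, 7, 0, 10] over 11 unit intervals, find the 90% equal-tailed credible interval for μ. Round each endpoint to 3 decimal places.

[3.489, 5.254]

Posterior: Gamma(6+59, 4+11) = Gamma(65, 15) (shape, rate).
Equal-tailed 90% interval: Gamma(65, 15) quantiles at 0.05 and 0.95.
Posterior mean ≈ 4.333, SD ≈ 0.537; a Normal approximation gives roughly [3.449, 5.217].
Exact: lower = 3.489; upper = 5.254.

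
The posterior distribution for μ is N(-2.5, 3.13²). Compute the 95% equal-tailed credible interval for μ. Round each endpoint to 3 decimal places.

The posterior is symmetric, so the 95% equal-tailed interval is μ = -2.5 ± z·3.13 with z = 1.960.
Half-width: 1.960 × 3.13 = 6.135.
-2.5 − 6.135 = -8.635; -2.5 + 6.135 = 3.635.

[-8.635, 3.635]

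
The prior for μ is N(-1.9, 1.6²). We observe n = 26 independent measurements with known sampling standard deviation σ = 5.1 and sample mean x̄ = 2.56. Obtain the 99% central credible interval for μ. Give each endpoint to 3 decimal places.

[-0.878, 3.491]

Posterior precision = 1/1.6² + 26/5.1² = 0.3906 + 0.9996 = 1.3902, so posterior SD = 0.8481.
Posterior mean = (-1.9/1.6² + 26·2.56/5.1²) / 1.3902 = 1.3068.
Interval: 1.3068 ± 2.576 × 0.8481 → [-0.878, 3.491].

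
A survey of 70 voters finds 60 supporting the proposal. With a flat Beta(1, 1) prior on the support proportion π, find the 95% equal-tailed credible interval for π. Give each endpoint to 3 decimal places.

[0.756, 0.920]

Posterior: Beta(1+60, 1+10) = Beta(61, 11).
Equal-tailed 95% interval: the 0.025 and 0.975 quantiles of Beta(61, 11).
Posterior mean ≈ 0.847, SD ≈ 0.042; a Normal approximation gives roughly [0.765, 0.930].
Exact: F⁻¹(0.025) = 0.756; F⁻¹(0.975) = 0.920.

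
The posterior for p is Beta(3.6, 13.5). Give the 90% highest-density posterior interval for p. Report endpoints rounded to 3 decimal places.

The posterior is unimodal and skewed, so the HPD interval has equal density at both endpoints and is the shortest 90% interval.
Solving f(0.056) = f(0.358) with F(0.358) − F(0.056) = 0.90 gives [0.056, 0.358].
For comparison, the equal-tailed interval is [0.074, 0.386]; the HPD is narrower and shifted toward the mode.

[0.056, 0.358]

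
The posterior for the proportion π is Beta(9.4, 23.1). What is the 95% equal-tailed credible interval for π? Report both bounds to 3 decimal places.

Posterior: Beta(9.4, 23.1).
Equal-tailed 95% interval: the 0.025 and 0.975 quantiles of Beta(9.4, 23.1).
Posterior mean ≈ 0.289, SD ≈ 0.078; a Normal approximation gives roughly [0.136, 0.443].
Exact: F⁻¹(0.025) = 0.149; F⁻¹(0.975) = 0.454.

[0.149, 0.454]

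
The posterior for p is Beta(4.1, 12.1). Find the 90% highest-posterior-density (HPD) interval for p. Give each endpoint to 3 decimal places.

[0.082, 0.417]

The posterior is unimodal and skewed, so the HPD interval has equal density at both endpoints and is the shortest 90% interval.
Solving f(0.082) = f(0.417) with F(0.417) − F(0.082) = 0.90 gives [0.082, 0.417].
For comparison, the equal-tailed interval is [0.100, 0.442]; the HPD is narrower and shifted toward the mode.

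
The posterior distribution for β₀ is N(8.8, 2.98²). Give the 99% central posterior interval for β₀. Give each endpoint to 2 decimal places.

[1.12, 16.48]

The posterior is symmetric, so the 99% equal-tailed interval is β₀ = 8.8 ± z·2.98 with z = 2.576.
Half-width: 2.576 × 2.98 = 7.68.
8.8 − 7.68 = 1.12; 8.8 + 7.68 = 16.48.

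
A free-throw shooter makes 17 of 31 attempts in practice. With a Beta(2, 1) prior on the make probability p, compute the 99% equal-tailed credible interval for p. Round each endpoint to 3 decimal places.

[0.342, 0.763]

Posterior: Beta(2+17, 1+14) = Beta(19, 15).
Equal-tailed 99% interval: the 0.005 and 0.995 quantiles of Beta(19, 15).
Posterior mean ≈ 0.559, SD ≈ 0.084; a Normal approximation gives roughly [0.343, 0.775].
Exact: F⁻¹(0.005) = 0.342; F⁻¹(0.995) = 0.763.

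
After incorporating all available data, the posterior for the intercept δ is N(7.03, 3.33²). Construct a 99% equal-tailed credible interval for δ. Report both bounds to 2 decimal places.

[-1.55, 15.61]

The posterior is symmetric, so the 99% equal-tailed interval is δ = 7.03 ± z·3.33 with z = 2.576.
Half-width: 2.576 × 3.33 = 8.58.
7.03 − 8.58 = -1.55; 7.03 + 8.58 = 15.61.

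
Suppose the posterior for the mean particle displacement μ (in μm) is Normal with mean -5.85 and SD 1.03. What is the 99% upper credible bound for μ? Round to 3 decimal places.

-3.454

Need U with P(μ ≤ U) = 0.99: U = -5.85 + z_{0.01}·1.03.
z = 2.326; U = -5.85 + 2.326 × 1.03 = -3.454.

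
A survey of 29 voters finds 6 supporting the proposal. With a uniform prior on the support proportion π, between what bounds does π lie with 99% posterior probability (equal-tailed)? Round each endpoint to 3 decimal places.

[0.073, 0.443]

Posterior: Beta(1+6, 1+23) = Beta(7, 24).
Equal-tailed 99% interval: the 0.005 and 0.995 quantiles of Beta(7, 24).
Posterior mean ≈ 0.226, SD ≈ 0.074; a Normal approximation gives roughly [0.035, 0.416].
Exact: F⁻¹(0.005) = 0.073; F⁻¹(0.995) = 0.443.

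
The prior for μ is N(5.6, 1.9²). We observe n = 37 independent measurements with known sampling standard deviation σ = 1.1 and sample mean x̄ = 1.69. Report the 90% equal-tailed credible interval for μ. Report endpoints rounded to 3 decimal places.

[1.429, 2.021]

Posterior precision = 1/1.9² + 37/1.1² = 0.2770 + 30.5785 = 30.8555, so posterior SD = 0.1800.
Posterior mean = (5.6/1.9² + 37·1.69/1.1²) / 30.8555 = 1.7251.
Interval: 1.7251 ± 1.645 × 0.1800 → [1.429, 2.021].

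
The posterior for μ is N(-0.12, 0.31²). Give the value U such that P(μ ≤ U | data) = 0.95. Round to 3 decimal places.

Need U with P(μ ≤ U) = 0.95: U = -0.12 + z_{0.05}·0.31.
z = 1.645; U = -0.12 + 1.645 × 0.31 = 0.390.

0.390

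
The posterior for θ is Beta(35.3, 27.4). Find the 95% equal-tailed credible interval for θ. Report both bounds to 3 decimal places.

Posterior: Beta(35.3, 27.4).
Equal-tailed 95% interval: the 0.025 and 0.975 quantiles of Beta(35.3, 27.4).
Posterior mean ≈ 0.563, SD ≈ 0.062; a Normal approximation gives roughly [0.441, 0.685].
Exact: F⁻¹(0.025) = 0.440; F⁻¹(0.975) = 0.682.

[0.440, 0.682]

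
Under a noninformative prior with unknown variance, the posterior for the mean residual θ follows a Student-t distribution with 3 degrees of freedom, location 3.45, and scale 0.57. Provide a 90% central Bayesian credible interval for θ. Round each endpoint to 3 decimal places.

[2.109, 4.791]

The t_3 distribution is symmetric; the 90% interval is 3.45 ± t·0.57 with t_{0.95,3} = 2.353.
Half-width: 2.353 × 0.57 = 1.341.
3.45 − 1.341 = 2.109; 3.45 + 1.341 = 4.791.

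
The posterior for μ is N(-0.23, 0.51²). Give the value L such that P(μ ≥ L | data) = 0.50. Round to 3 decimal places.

Need L with P(μ ≥ L) = 0.50: L = -0.23 − z_{0.5}·0.51.
z = 0.000; L = -0.23 − 0.000 × 0.51 = -0.230.

-0.230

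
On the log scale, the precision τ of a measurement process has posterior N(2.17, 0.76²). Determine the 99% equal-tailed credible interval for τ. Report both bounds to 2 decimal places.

[1.24, 62.03]

On the log scale the 99% interval is 2.17 ± 2.576 × 0.76 = [0.2124, 4.1276].
Exponentiate: [e^0.2124, e^4.1276] = [1.24, 62.03].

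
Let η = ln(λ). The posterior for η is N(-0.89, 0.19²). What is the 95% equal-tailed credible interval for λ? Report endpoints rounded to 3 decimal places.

[0.283, 0.596]

On the log scale the 95% interval is -0.89 ± 1.960 × 0.19 = [-1.2624, -0.5176].
Exponentiate: [e^-1.2624, e^-0.5176] = [0.283, 0.596].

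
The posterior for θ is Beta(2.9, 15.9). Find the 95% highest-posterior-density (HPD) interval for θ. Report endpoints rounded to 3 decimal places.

[0.019, 0.313]

The posterior is unimodal and skewed, so the HPD interval has equal density at both endpoints and is the shortest 95% interval.
Solving f(0.019) = f(0.313) with F(0.313) − F(0.019) = 0.95 gives [0.019, 0.313].
For comparison, the equal-tailed interval is [0.034, 0.343]; the HPD is narrower and shifted toward the mode.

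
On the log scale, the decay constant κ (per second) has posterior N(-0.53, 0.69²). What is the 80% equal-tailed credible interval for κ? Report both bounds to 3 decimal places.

[0.243, 1.425]

On the log scale the 80% interval is -0.53 ± 1.282 × 0.69 = [-1.4143, 0.3543].
Exponentiate: [e^-1.4143, e^0.3543] = [0.243, 1.425].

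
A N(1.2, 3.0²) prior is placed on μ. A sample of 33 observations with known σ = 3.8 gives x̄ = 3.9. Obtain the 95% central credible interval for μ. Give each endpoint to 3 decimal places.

[2.509, 5.041]

Posterior precision = 1/3.0² + 33/3.8² = 0.1111 + 2.2853 = 2.3964, so posterior SD = 0.6460.
Posterior mean = (1.2/3.0² + 33·3.9/3.8²) / 2.3964 = 3.7748.
Interval: 3.7748 ± 1.960 × 0.6460 → [2.509, 5.041].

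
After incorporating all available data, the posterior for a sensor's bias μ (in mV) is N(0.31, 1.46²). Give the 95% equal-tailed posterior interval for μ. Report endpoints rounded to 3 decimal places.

[-2.552, 3.172]

The posterior is symmetric, so the 95% equal-tailed interval is μ = 0.31 ± z·1.46 with z = 1.960.
Half-width: 1.960 × 1.46 = 2.862.
0.31 − 2.862 = -2.552; 0.31 + 2.862 = 3.172.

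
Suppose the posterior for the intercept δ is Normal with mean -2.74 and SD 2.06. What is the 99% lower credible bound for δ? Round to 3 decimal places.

Need L with P(δ ≥ L) = 0.99: L = -2.74 − z_{0.01}·2.06.
z = 2.326; L = -2.74 − 2.326 × 2.06 = -7.532.

-7.532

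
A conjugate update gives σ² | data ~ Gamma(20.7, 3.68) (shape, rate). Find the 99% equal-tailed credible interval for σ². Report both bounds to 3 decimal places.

[2.949, 9.316]

Posterior: Gamma(shape 20.7, rate 3.68).
Equal-tailed 99% interval: Gamma(20.7, 3.68) quantiles at 0.005 and 0.995.
Posterior mean ≈ 5.625, SD ≈ 1.236; a Normal approximation gives roughly [2.440, 8.810].
Exact: lower = 2.949; upper = 9.316.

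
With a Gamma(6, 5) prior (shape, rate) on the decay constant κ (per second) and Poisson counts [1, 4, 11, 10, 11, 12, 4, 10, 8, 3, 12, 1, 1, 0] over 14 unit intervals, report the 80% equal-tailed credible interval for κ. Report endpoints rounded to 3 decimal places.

Posterior: Gamma(6+88, 5+14) = Gamma(94, 19) (shape, rate).
Equal-tailed 80% interval: Gamma(94, 19) quantiles at 0.1 and 0.9.
Posterior mean ≈ 4.947, SD ≈ 0.510; a Normal approximation gives roughly [4.293, 5.601].
Exact: lower = 4.306; upper = 5.612.

[4.306, 5.612]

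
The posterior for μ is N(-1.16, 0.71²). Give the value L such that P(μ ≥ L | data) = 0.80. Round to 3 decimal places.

Need L with P(μ ≥ L) = 0.80: L = -1.16 − z_{0.2}·0.71.
z = 0.842; L = -1.16 − 0.842 × 0.71 = -1.758.

-1.758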